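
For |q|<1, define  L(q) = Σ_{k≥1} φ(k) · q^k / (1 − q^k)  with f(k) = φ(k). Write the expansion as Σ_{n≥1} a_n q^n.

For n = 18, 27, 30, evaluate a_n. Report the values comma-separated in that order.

d|18:{18,9,6,3,2,1}  Σφ=6+6+2+2+1+1=18
d|27:{1,3,9,27}  Σφ=1+2+6+18=27
n=30: 30·1 15·2 10·3 6·5 5·6 3·10 2·15 1·30  φ→[8+8+4+2+4+2+1+1]=30

18, 27, 30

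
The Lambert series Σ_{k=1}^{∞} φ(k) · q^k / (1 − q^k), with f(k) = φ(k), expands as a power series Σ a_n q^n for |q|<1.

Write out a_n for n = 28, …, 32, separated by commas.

n=28: 28·1 14·2 7·4 4·7 2·14 1·28  φ→[12+6+6+2+1+1]=28
d|29:{1,29}  Σφ=1+28=29
n=30: 30·1 15·2 10·3 6·5 5·6 3·10 2·15 1·30  φ→[8+8+4+2+4+2+1+1]=30
[q^31] φ(31)=30,φ(1)=1 ⇒ 31
[q^32] φ(32)=16,φ(16)=8,φ(8)=4,φ(4)=2,φ(2)=1,φ(1)=1 ⇒ 32

28, 29, 30, 31, 32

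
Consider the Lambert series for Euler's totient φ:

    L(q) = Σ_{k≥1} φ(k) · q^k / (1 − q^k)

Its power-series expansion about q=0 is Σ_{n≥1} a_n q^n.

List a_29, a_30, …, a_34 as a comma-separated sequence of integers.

[q^29] φ(29)=28,φ(1)=1 ⇒ 29
n=30: 30·1 15·2 10·3 6·5 5·6 3·10 2·15 1·30  φ→[8+8+4+2+4+2+1+1]=30
n=31: 31·1 1·31  φ→[30+1]=31
n=32: 32·1 16·2 8·4 4·8 2·16 1·32  φ→[16+8+4+2+1+1]=32
[q^33] φ(1)=1,φ(3)=2,φ(11)=10,φ(33)=20 ⇒ 33
[q^34] φ(1)=1,φ(2)=1,φ(17)=16,φ(34)=16 ⇒ 34

29, 30, 31, 32, 33, 34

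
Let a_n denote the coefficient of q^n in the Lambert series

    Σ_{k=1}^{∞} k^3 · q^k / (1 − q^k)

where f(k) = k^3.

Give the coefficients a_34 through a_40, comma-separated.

44226, 43344, 55261, 50654, 61740, 61544, 73710

q^34  k|34↦f(k): 1:1 2:8 17:4913 34:39304  a_34=44226
q^35  k|35↦f(k): 1:1 5:125 7:343 35:42875  a_35=43344
n=36: 1·36 2·18 3·12 4·9 6·6 9·4 12·3 18·2 36·1  f→[1+8+27+64+216+729+1728+5832+46656]=55261
d|37:{1,37}  Σf=1+50653=50654
q^38  k|38↦f(k): 1:1 2:8 19:6859 38:54872  a_38=61740
q^39  k|39↦f(k): 1:1 3:27 13:2197 39:59319  a_39=61544
d|40:{1,2,4,5,8,10,20,40}  Σf=1+8+64+125+512+1000+8000+64000=73710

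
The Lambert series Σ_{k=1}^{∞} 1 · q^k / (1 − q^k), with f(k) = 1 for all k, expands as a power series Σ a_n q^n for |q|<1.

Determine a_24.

[q^24] f(1)=1,f(2)=1,f(3)=1,f(4)=1,f(6)=1,f(8)=1,f(12)=1,f(24)=1 ⇒ 8

a_24 = 8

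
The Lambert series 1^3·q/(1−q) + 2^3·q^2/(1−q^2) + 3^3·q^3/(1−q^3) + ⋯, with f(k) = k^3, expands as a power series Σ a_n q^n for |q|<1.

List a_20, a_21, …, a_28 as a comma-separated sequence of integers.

d|20:{1,2,4,5,10,20}  Σf=1+8+64+125+1000+8000=9198
q^21  k|21↦f(k): 21:9261 7:343 3:27 1:1  a_21=9632
d|22:{22,11,2,1}  Σf=10648+1331+8+1=11988
n=23: 23·1 1·23  f→[12167+1]=12168
q^24  k|24↦f(k): 24:13824 12:1728 8:512 6:216 4:64 3:27 2:8 1:1  a_24=16380
n=25: 25·1 5·5 1·25  f→[15625+125+1]=15751
[q^26] f(1)=1,f(2)=8,f(13)=2197,f(26)=17576 ⇒ 19782
n=27: 1·27 3·9 9·3 27·1  f→[1+27+729+19683]=20440
d|28:{1,2,4,7,14,28}  Σf=1+8+64+343+2744+21952=25112

9198, 9632, 11988, 12168, 16380, 15751, 19782, 20440, 25112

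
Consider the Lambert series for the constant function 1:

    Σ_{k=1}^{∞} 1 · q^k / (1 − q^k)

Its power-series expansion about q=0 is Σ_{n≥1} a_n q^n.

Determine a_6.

a_6 = 4

[q^6] f(1)=1,f(2)=1,f(3)=1,f(6)=1 ⇒ 4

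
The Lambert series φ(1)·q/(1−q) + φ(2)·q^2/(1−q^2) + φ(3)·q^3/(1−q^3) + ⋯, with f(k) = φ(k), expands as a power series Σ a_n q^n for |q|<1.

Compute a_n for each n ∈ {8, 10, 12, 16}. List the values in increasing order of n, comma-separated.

[q^8] φ(1)=1,φ(2)=1,φ(4)=2,φ(8)=4 ⇒ 8
q^10  k|10↦φ(k): 1:1 2:1 5:4 10:4  a_10=10
[q^12] φ(12)=4,φ(6)=2,φ(4)=2,φ(3)=2,φ(2)=1,φ(1)=1 ⇒ 12
[q^16] φ(1)=1,φ(2)=1,φ(4)=2,φ(8)=4,φ(16)=8 ⇒ 16

8, 10, 12, 16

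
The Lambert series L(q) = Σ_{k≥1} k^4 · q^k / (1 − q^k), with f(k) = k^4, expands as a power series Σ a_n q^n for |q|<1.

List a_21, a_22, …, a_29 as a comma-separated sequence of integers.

d|21:{1,3,7,21}  Σf=1+81+2401+194481=196964
n=22: 22·1 11·2 2·11 1·22  f→[234256+14641+16+1]=248914
q^23  k|23↦f(k): 1:1 23:279841  a_23=279842
q^24  k|24↦f(k): 1:1 2:16 3:81 4:256 6:1296 8:4096 12:20736 24:331776  a_24=358258
d|25:{1,5,25}  Σf=1+625+390625=391251
q^26  k|26↦f(k): 26:456976 13:28561 2:16 1:1  a_26=485554
q^27  k|27↦f(k): 1:1 3:81 9:6561 27:531441  a_27=538084
q^28  k|28↦f(k): 1:1 2:16 4:256 7:2401 14:38416 28:614656  a_28=655746
n=29: 29·1 1·29  f→[707281+1]=707282

196964, 248914, 279842, 358258, 391251, 485554, 538084, 655746, 707282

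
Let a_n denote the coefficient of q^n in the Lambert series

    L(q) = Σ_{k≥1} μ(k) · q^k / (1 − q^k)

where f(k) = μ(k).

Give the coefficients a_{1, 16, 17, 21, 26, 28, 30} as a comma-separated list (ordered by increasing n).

d|1:{1}  Σμ=1=1
d|16:{16,8,4,2,1}  Σμ=0+0+0+(-1)+1=0
n=17: 1·17 17·1  μ→[1+(-1)]=0
n=21: 21·1 7·3 3·7 1·21  μ→[1+(-1)+(-1)+1]=0
[q^26] μ(1)=1,μ(2)=-1,μ(13)=-1,μ(26)=1 ⇒ 0
d|28:{1,2,4,7,14,28}  Σμ=1+(-1)+0+(-1)+1+0=0
[q^30] μ(30)=-1,μ(15)=1,μ(10)=1,μ(6)=1,μ(5)=-1,μ(3)=-1,μ(2)=-1,μ(1)=1 ⇒ 0

1, 0, 0, 0, 0, 0, 0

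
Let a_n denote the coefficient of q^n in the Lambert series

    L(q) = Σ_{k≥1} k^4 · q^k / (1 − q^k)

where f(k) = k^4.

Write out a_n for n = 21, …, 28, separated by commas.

[q^21] f(1)=1,f(3)=81,f(7)=2401,f(21)=194481 ⇒ 196964
[q^22] f(1)=1,f(2)=16,f(11)=14641,f(22)=234256 ⇒ 248914
[q^23] f(23)=279841,f(1)=1 ⇒ 279842
[q^24] f(1)=1,f(2)=16,f(3)=81,f(4)=256,f(6)=1296,f(8)=4096,f(12)=20736,f(24)=331776 ⇒ 358258
[q^25] f(1)=1,f(5)=625,f(25)=390625 ⇒ 391251
q^26  k|26↦f(k): 26:456976 13:28561 2:16 1:1  a_26=485554
d|27:{27,9,3,1}  Σf=531441+6561+81+1=538084
d|28:{28,14,7,4,2,1}  Σf=614656+38416+2401+256+16+1=655746

196964, 248914, 279842, 358258, 391251, 485554, 538084, 655746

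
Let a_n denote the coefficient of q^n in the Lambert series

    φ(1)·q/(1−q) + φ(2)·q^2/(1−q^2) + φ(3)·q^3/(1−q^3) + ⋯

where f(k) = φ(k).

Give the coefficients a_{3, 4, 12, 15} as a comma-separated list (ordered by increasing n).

d|3:{1,3}  Σφ=1+2=3
n=4: 4·1 2·2 1·4  φ→[2+1+1]=4
q^12  k|12↦φ(k): 12:4 6:2 4:2 3:2 2:1 1:1  a_12=12
q^15  k|15↦φ(k): 15:8 5:4 3:2 1:1  a_15=15

3, 4, 12, 15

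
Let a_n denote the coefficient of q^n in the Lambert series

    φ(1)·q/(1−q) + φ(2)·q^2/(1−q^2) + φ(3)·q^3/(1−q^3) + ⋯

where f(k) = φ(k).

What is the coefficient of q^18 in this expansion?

[q^18] φ(1)=1,φ(2)=1,φ(3)=2,φ(6)=2,φ(9)=6,φ(18)=6 ⇒ 18

a_18 = 18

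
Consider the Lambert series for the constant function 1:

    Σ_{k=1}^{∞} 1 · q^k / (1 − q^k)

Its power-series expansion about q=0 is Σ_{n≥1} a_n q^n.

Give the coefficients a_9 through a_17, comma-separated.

3, 4, 2, 6, 2, 4, 4, 5, 2

d|9:{1,3,9}  Σf=1+1+1=3
[q^10] f(1)=1,f(2)=1,f(5)=1,f(10)=1 ⇒ 4
n=11: 1·11 11·1  f→[1+1]=2
[q^12] f(12)=1,f(6)=1,f(4)=1,f(3)=1,f(2)=1,f(1)=1 ⇒ 6
d|13:{1,13}  Σf=1+1=2
q^14  k|14↦f(k): 14:1 7:1 2:1 1:1  a_14=4
q^15  k|15↦f(k): 1:1 3:1 5:1 15:1  a_15=4
q^16  k|16↦f(k): 16:1 8:1 4:1 2:1 1:1  a_16=5
q^17  k|17↦f(k): 1:1 17:1  a_17=2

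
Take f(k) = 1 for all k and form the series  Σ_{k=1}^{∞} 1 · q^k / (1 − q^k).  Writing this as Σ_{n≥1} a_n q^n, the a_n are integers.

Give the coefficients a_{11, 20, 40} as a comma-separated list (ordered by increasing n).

2, 6, 8

n=11: 1·11 11·1  f→[1+1]=2
n=20: 1·20 2·10 4·5 5·4 10·2 20·1  f→[1+1+1+1+1+1]=6
d|40:{40,20,10,8,5,4,2,1}  Σf=1+1+1+1+1+1+1+1=8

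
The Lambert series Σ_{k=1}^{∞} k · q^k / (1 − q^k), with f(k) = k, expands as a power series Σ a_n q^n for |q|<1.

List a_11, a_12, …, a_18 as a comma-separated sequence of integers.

d|11:{1,11}  Σf=1+11=12
d|12:{1,2,3,4,6,12}  Σf=1+2+3+4+6+12=28
n=13: 1·13 13·1  f→[1+13]=14
n=14: 14·1 7·2 2·7 1·14  f→[14+7+2+1]=24
d|15:{1,3,5,15}  Σf=1+3+5+15=24
d|16:{16,8,4,2,1}  Σf=16+8+4+2+1=31
d|17:{1,17}  Σf=1+17=18
d|18:{18,9,6,3,2,1}  Σf=18+9+6+3+2+1=39

12, 28, 14, 24, 24, 31, 18, 39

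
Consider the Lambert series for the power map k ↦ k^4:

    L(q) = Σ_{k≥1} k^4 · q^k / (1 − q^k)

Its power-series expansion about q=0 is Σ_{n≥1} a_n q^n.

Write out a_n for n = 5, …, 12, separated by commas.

n=5: 5·1 1·5  f→[625+1]=626
[q^6] f(6)=1296,f(3)=81,f(2)=16,f(1)=1 ⇒ 1394
q^7  k|7↦f(k): 1:1 7:2401  a_7=2402
[q^8] f(8)=4096,f(4)=256,f(2)=16,f(1)=1 ⇒ 4369
d|9:{1,3,9}  Σf=1+81+6561=6643
d|10:{10,5,2,1}  Σf=10000+625+16+1=10642
n=11: 11·1 1·11  f→[14641+1]=14642
d|12:{12,6,4,3,2,1}  Σf=20736+1296+256+81+16+1=22386

626, 1394, 2402, 4369, 6643, 10642, 14642, 22386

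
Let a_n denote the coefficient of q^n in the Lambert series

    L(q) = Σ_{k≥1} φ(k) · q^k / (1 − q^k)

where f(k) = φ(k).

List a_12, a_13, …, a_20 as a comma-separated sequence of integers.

d|12:{1,2,3,4,6,12}  Σφ=1+1+2+2+2+4=12
[q^13] φ(13)=12,φ(1)=1 ⇒ 13
d|14:{1,2,7,14}  Σφ=1+1+6+6=14
q^15  k|15↦φ(k): 1:1 3:2 5:4 15:8  a_15=15
n=16: 1·16 2·8 4·4 8·2 16·1  φ→[1+1+2+4+8]=16
n=17: 1·17 17·1  φ→[1+16]=17
q^18  k|18↦φ(k): 1:1 2:1 3:2 6:2 9:6 18:6  a_18=18
q^19  k|19↦φ(k): 1:1 19:18  a_19=19
q^20  k|20↦φ(k): 1:1 2:1 4:2 5:4 10:4 20:8  a_20=20

12, 13, 14, 15, 16, 17, 18, 19, 20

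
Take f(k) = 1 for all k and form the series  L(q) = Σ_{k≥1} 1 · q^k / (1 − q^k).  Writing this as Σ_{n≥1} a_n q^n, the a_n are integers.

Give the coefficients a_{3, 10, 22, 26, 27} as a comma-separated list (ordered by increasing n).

q^3  k|3↦f(k): 3:1 1:1  a_3=2
d|10:{10,5,2,1}  Σf=1+1+1+1=4
n=22: 22·1 11·2 2·11 1·22  f→[1+1+1+1]=4
n=26: 26·1 13·2 2·13 1·26  f→[1+1+1+1]=4
n=27: 1·27 3·9 9·3 27·1  f→[1+1+1+1]=4

2, 4, 4, 4, 4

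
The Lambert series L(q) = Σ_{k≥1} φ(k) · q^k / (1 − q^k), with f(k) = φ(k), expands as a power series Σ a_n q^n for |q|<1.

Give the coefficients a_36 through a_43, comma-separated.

n=36: 36·1 18·2 12·3 9·4 6·6 4·9 3·12 2·18 1·36  φ→[12+6+4+6+2+2+2+1+1]=36
d|37:{1,37}  Σφ=1+36=37
n=38: 38·1 19·2 2·19 1·38  φ→[18+18+1+1]=38
n=39: 1·39 3·13 13·3 39·1  φ→[1+2+12+24]=39
d|40:{1,2,4,5,8,10,20,40}  Σφ=1+1+2+4+4+4+8+16=40
n=41: 1·41 41·1  φ→[1+40]=41
q^42  k|42↦φ(k): 42:12 21:12 14:6 7:6 6:2 3:2 2:1 1:1  a_42=42
d|43:{1,43}  Σφ=1+42=43

36, 37, 38, 39, 40, 41, 42, 43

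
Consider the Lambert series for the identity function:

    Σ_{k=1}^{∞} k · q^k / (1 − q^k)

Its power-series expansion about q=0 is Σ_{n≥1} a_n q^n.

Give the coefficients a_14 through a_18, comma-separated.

24, 24, 31, 18, 39

d|14:{14,7,2,1}  Σf=14+7+2+1=24
q^15  k|15↦f(k): 15:15 5:5 3:3 1:1  a_15=24
d|16:{1,2,4,8,16}  Σf=1+2+4+8+16=31
[q^17] f(1)=1,f(17)=17 ⇒ 18
q^18  k|18↦f(k): 1:1 2:2 3:3 6:6 9:9 18:18  a_18=39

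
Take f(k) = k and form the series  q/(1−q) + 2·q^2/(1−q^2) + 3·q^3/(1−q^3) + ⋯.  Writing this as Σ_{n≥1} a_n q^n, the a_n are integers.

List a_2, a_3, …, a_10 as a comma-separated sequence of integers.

3, 4, 7, 6, 12, 8, 15, 13, 18

q^2  k|2↦f(k): 1:1 2:2  a_2=3
d|3:{1,3}  Σf=1+3=4
n=4: 1·4 2·2 4·1  f→[1+2+4]=7
d|5:{1,5}  Σf=1+5=6
[q^6] f(1)=1,f(2)=2,f(3)=3,f(6)=6 ⇒ 12
[q^7] f(1)=1,f(7)=7 ⇒ 8
q^8  k|8↦f(k): 1:1 2:2 4:4 8:8  a_8=15
q^9  k|9↦f(k): 9:9 3:3 1:1  a_9=13
d|10:{10,5,2,1}  Σf=10+5+2+1=18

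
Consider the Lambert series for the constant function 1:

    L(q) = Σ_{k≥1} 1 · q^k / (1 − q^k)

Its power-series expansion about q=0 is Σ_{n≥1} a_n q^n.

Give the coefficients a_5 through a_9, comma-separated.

2, 4, 2, 4, 3

n=5: 5·1 1·5  f→[1+1]=2
n=6: 1·6 2·3 3·2 6·1  f→[1+1+1+1]=4
d|7:{1,7}  Σf=1+1=2
[q^8] f(8)=1,f(4)=1,f(2)=1,f(1)=1 ⇒ 4
n=9: 9·1 3·3 1·9  f→[1+1+1]=3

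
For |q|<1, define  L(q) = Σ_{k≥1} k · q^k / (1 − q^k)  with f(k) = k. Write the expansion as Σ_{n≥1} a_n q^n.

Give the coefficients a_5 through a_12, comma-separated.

6, 12, 8, 15, 13, 18, 12, 28

d|5:{5,1}  Σf=5+1=6
n=6: 6·1 3·2 2·3 1·6  f→[6+3+2+1]=12
n=7: 1·7 7·1  f→[1+7]=8
d|8:{8,4,2,1}  Σf=8+4+2+1=15
q^9  k|9↦f(k): 1:1 3:3 9:9  a_9=13
d|10:{1,2,5,10}  Σf=1+2+5+10=18
n=11: 11·1 1·11  f→[11+1]=12
d|12:{12,6,4,3,2,1}  Σf=12+6+4+3+2+1=28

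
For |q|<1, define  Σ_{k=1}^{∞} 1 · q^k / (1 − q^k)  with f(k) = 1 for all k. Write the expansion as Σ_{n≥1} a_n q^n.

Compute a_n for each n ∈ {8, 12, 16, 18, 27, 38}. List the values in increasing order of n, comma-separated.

[q^8] f(1)=1,f(2)=1,f(4)=1,f(8)=1 ⇒ 4
[q^12] f(1)=1,f(2)=1,f(3)=1,f(4)=1,f(6)=1,f(12)=1 ⇒ 6
d|16:{1,2,4,8,16}  Σf=1+1+1+1+1=5
n=18: 18·1 9·2 6·3 3·6 2·9 1·18  f→[1+1+1+1+1+1]=6
n=27: 27·1 9·3 3·9 1·27  f→[1+1+1+1]=4
[q^38] f(38)=1,f(19)=1,f(2)=1,f(1)=1 ⇒ 4

4, 6, 5, 6, 4, 4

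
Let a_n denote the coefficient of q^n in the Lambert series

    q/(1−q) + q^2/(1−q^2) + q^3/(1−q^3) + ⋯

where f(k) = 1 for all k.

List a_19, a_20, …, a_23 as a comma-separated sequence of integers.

2, 6, 4, 4, 2

[q^19] f(19)=1,f(1)=1 ⇒ 2
d|20:{1,2,4,5,10,20}  Σf=1+1+1+1+1+1=6
[q^21] f(21)=1,f(7)=1,f(3)=1,f(1)=1 ⇒ 4
n=22: 22·1 11·2 2·11 1·22  f→[1+1+1+1]=4
d|23:{23,1}  Σf=1+1=2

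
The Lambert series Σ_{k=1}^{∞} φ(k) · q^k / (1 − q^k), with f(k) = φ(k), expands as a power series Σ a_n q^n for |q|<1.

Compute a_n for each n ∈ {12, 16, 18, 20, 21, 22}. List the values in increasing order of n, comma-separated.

d|12:{1,2,3,4,6,12}  Σφ=1+1+2+2+2+4=12
q^16  k|16↦φ(k): 16:8 8:4 4:2 2:1 1:1  a_16=16
[q^18] φ(1)=1,φ(2)=1,φ(3)=2,φ(6)=2,φ(9)=6,φ(18)=6 ⇒ 18
q^20  k|20↦φ(k): 1:1 2:1 4:2 5:4 10:4 20:8  a_20=20
q^21  k|21↦φ(k): 1:1 3:2 7:6 21:12  a_21=21
d|22:{22,11,2,1}  Σφ=10+10+1+1=22

12, 16, 18, 20, 21, 22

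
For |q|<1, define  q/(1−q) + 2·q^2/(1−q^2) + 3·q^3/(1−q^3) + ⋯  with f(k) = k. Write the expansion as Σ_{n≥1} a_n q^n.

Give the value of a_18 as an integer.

a_18 = 39

q^18  k|18↦f(k): 18:18 9:9 6:6 3:3 2:2 1:1  a_18=39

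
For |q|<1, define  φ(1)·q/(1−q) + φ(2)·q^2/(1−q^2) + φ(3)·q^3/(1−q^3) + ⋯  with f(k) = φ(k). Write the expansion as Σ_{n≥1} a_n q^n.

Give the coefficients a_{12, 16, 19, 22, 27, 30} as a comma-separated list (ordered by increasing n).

[q^12] φ(1)=1,φ(2)=1,φ(3)=2,φ(4)=2,φ(6)=2,φ(12)=4 ⇒ 12
[q^16] φ(1)=1,φ(2)=1,φ(4)=2,φ(8)=4,φ(16)=8 ⇒ 16
d|19:{19,1}  Σφ=18+1=19
q^22  k|22↦φ(k): 1:1 2:1 11:10 22:10  a_22=22
n=27: 27·1 9·3 3·9 1·27  φ→[18+6+2+1]=27
d|30:{30,15,10,6,5,3,2,1}  Σφ=8+8+4+2+4+2+1+1=30

12, 16, 19, 22, 27, 30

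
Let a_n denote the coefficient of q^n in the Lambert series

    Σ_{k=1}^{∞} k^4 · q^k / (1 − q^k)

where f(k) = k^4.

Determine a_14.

n=14: 14·1 7·2 2·7 1·14  f→[38416+2401+16+1]=40834

a_14 = 40834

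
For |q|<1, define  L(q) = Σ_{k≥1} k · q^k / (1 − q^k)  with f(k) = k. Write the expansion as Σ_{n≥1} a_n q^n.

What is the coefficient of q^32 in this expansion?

a_32 = 63

n=32: 32·1 16·2 8·4 4·8 2·16 1·32  f→[32+16+8+4+2+1]=63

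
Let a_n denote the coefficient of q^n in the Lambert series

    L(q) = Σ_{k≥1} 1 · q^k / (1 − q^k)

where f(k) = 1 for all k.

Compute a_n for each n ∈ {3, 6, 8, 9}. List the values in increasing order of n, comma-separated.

2, 4, 4, 3

n=3: 1·3 3·1  f→[1+1]=2
d|6:{6,3,2,1}  Σf=1+1+1+1=4
q^8  k|8↦f(k): 8:1 4:1 2:1 1:1  a_8=4
d|9:{9,3,1}  Σf=1+1+1=3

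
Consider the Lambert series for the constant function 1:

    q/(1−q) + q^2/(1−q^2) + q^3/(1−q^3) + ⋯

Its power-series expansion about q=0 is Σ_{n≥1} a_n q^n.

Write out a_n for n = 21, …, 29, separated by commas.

d|21:{1,3,7,21}  Σf=1+1+1+1=4
[q^22] f(22)=1,f(11)=1,f(2)=1,f(1)=1 ⇒ 4
q^23  k|23↦f(k): 1:1 23:1  a_23=2
n=24: 1·24 2·12 3·8 4·6 6·4 8·3 12·2 24·1  f→[1+1+1+1+1+1+1+1]=8
d|25:{25,5,1}  Σf=1+1+1=3
[q^26] f(1)=1,f(2)=1,f(13)=1,f(26)=1 ⇒ 4
n=27: 27·1 9·3 3·9 1·27  f→[1+1+1+1]=4
n=28: 28·1 14·2 7·4 4·7 2·14 1·28  f→[1+1+1+1+1+1]=6
n=29: 29·1 1·29  f→[1+1]=2

4, 4, 2, 8, 3, 4, 4, 6, 2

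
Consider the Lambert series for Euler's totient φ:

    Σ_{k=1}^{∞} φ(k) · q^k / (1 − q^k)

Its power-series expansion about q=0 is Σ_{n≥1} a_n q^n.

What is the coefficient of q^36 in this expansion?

q^36  k|36↦φ(k): 36:12 18:6 12:4 9:6 6:2 4:2 3:2 2:1 1:1  a_36=36

a_36 = 36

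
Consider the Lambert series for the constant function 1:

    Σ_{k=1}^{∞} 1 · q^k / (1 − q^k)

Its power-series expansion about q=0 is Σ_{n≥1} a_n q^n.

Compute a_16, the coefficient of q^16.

q^16  k|16↦f(k): 16:1 8:1 4:1 2:1 1:1  a_16=5

a_16 = 5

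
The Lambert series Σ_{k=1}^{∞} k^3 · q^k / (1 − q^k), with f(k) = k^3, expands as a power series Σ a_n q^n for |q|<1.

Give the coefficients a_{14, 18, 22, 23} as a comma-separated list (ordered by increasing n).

d|14:{14,7,2,1}  Σf=2744+343+8+1=3096
d|18:{1,2,3,6,9,18}  Σf=1+8+27+216+729+5832=6813
d|22:{1,2,11,22}  Σf=1+8+1331+10648=11988
q^23  k|23↦f(k): 1:1 23:12167  a_23=12168

3096, 6813, 11988, 12168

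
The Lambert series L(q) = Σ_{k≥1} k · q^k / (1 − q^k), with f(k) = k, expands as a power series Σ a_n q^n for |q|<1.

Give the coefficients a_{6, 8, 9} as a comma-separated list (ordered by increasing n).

d|6:{6,3,2,1}  Σf=6+3+2+1=12
n=8: 8·1 4·2 2·4 1·8  f→[8+4+2+1]=15
n=9: 9·1 3·3 1·9  f→[9+3+1]=13

12, 15, 13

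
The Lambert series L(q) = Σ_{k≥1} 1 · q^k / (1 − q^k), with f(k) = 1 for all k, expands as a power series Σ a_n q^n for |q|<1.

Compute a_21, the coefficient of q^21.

n=21: 21·1 7·3 3·7 1·21  f→[1+1+1+1]=4

a_21 = 4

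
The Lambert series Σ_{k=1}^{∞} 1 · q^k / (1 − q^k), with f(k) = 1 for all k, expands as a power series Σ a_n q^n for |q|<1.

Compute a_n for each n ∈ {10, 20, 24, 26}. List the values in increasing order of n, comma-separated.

4, 6, 8, 4

d|10:{10,5,2,1}  Σf=1+1+1+1=4
d|20:{1,2,4,5,10,20}  Σf=1+1+1+1+1+1=6
q^24  k|24↦f(k): 1:1 2:1 3:1 4:1 6:1 8:1 12:1 24:1  a_24=8
q^26  k|26↦f(k): 1:1 2:1 13:1 26:1  a_26=4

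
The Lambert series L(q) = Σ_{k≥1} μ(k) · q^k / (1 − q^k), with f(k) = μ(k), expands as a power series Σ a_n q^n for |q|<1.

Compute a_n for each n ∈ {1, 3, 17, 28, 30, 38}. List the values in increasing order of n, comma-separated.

n=1: 1·1  μ→[1]=1
q^3  k|3↦μ(k): 1:1 3:-1  a_3=0
q^17  k|17↦μ(k): 1:1 17:-1  a_17=0
[q^28] μ(28)=0,μ(14)=1,μ(7)=-1,μ(4)=0,μ(2)=-1,μ(1)=1 ⇒ 0
n=30: 30·1 15·2 10·3 6·5 5·6 3·10 2·15 1·30  μ→[(-1)+1+1+1+(-1)+(-1)+(-1)+1]=0
d|38:{38,19,2,1}  Σμ=1+(-1)+(-1)+1=0

1, 0, 0, 0, 0, 0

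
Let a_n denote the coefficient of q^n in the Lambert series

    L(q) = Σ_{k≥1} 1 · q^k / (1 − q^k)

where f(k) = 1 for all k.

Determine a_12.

q^12  k|12↦f(k): 1:1 2:1 3:1 4:1 6:1 12:1  a_12=6

a_12 = 6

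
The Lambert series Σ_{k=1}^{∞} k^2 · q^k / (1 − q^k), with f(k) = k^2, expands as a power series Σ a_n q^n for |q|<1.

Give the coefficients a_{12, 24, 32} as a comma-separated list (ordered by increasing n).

210, 850, 1365

d|12:{12,6,4,3,2,1}  Σf=144+36+16+9+4+1=210
[q^24] f(1)=1,f(2)=4,f(3)=9,f(4)=16,f(6)=36,f(8)=64,f(12)=144,f(24)=576 ⇒ 850
n=32: 32·1 16·2 8·4 4·8 2·16 1·32  f→[1024+256+64+16+4+1]=1365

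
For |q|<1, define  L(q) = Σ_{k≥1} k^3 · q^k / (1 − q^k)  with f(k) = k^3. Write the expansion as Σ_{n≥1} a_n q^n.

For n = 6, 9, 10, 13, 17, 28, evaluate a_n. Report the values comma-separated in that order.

252, 757, 1134, 2198, 4914, 25112

d|6:{1,2,3,6}  Σf=1+8+27+216=252
d|9:{1,3,9}  Σf=1+27+729=757
q^10  k|10↦f(k): 1:1 2:8 5:125 10:1000  a_10=1134
n=13: 1·13 13·1  f→[1+2197]=2198
n=17: 1·17 17·1  f→[1+4913]=4914
[q^28] f(1)=1,f(2)=8,f(4)=64,f(7)=343,f(14)=2744,f(28)=21952 ⇒ 25112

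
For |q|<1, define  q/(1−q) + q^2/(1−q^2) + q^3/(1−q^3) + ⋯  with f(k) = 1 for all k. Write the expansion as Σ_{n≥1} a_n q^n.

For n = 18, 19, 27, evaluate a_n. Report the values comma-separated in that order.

d|18:{1,2,3,6,9,18}  Σf=1+1+1+1+1+1=6
d|19:{1,19}  Σf=1+1=2
d|27:{1,3,9,27}  Σf=1+1+1+1=4

6, 2, 4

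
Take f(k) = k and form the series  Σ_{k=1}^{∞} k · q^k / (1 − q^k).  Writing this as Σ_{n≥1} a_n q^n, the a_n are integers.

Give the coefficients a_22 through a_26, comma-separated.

[q^22] f(22)=22,f(11)=11,f(2)=2,f(1)=1 ⇒ 36
q^23  k|23↦f(k): 1:1 23:23  a_23=24
q^24  k|24↦f(k): 1:1 2:2 3:3 4:4 6:6 8:8 12:12 24:24  a_24=60
d|25:{1,5,25}  Σf=1+5+25=31
d|26:{26,13,2,1}  Σf=26+13+2+1=42

36, 24, 60, 31, 42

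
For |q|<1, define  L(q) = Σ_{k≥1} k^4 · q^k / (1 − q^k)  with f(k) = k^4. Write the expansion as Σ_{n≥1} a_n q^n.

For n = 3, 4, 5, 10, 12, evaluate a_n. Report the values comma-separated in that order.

82, 273, 626, 10642, 22386

n=3: 3·1 1·3  f→[81+1]=82
n=4: 4·1 2·2 1·4  f→[256+16+1]=273
d|5:{5,1}  Σf=625+1=626
d|10:{10,5,2,1}  Σf=10000+625+16+1=10642
d|12:{1,2,3,4,6,12}  Σf=1+16+81+256+1296+20736=22386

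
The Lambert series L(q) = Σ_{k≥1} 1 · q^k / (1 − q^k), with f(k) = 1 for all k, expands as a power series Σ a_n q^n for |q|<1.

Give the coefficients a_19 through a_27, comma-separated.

[q^19] f(19)=1,f(1)=1 ⇒ 2
q^20  k|20↦f(k): 20:1 10:1 5:1 4:1 2:1 1:1  a_20=6
[q^21] f(21)=1,f(7)=1,f(3)=1,f(1)=1 ⇒ 4
d|22:{22,11,2,1}  Σf=1+1+1+1=4
d|23:{1,23}  Σf=1+1=2
n=24: 1·24 2·12 3·8 4·6 6·4 8·3 12·2 24·1  f→[1+1+1+1+1+1+1+1]=8
d|25:{25,5,1}  Σf=1+1+1=3
d|26:{1,2,13,26}  Σf=1+1+1+1=4
d|27:{27,9,3,1}  Σf=1+1+1+1=4

2, 6, 4, 4, 2, 8, 3, 4, 4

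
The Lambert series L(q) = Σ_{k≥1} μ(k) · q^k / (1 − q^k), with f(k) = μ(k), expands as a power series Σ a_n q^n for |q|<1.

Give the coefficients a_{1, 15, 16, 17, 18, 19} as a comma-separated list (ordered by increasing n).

d|1:{1}  Σμ=1=1
d|15:{15,5,3,1}  Σμ=1+(-1)+(-1)+1=0
n=16: 1·16 2·8 4·4 8·2 16·1  μ→[1+(-1)+0+0+0]=0
[q^17] μ(1)=1,μ(17)=-1 ⇒ 0
d|18:{1,2,3,6,9,18}  Σμ=1+(-1)+(-1)+1+0+0=0
[q^19] μ(19)=-1,μ(1)=1 ⇒ 0

1, 0, 0, 0, 0, 0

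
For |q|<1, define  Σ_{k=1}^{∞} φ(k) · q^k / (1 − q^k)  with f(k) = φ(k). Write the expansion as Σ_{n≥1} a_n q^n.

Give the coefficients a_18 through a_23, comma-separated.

n=18: 1·18 2·9 3·6 6·3 9·2 18·1  φ→[1+1+2+2+6+6]=18
d|19:{1,19}  Σφ=1+18=19
q^20  k|20↦φ(k): 20:8 10:4 5:4 4:2 2:1 1:1  a_20=20
[q^21] φ(21)=12,φ(7)=6,φ(3)=2,φ(1)=1 ⇒ 21
d|22:{1,2,11,22}  Σφ=1+1+10+10=22
d|23:{23,1}  Σφ=22+1=23

18, 19, 20, 21, 22, 23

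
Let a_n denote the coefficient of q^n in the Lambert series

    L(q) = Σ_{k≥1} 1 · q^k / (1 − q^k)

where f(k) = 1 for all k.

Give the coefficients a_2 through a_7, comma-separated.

d|2:{1,2}  Σf=1+1=2
d|3:{3,1}  Σf=1+1=2
q^4  k|4↦f(k): 1:1 2:1 4:1  a_4=3
[q^5] f(5)=1,f(1)=1 ⇒ 2
q^6  k|6↦f(k): 6:1 3:1 2:1 1:1  a_6=4
n=7: 7·1 1·7  f→[1+1]=2

2, 2, 3, 2, 4, 2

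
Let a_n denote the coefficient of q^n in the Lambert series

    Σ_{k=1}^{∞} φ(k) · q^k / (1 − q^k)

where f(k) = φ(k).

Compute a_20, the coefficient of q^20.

q^20  k|20↦φ(k): 20:8 10:4 5:4 4:2 2:1 1:1  a_20=20

a_20 = 20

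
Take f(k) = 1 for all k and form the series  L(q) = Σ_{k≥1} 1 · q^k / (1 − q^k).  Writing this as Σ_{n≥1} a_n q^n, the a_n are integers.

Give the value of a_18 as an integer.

a_18 = 6

n=18: 1·18 2·9 3·6 6·3 9·2 18·1  f→[1+1+1+1+1+1]=6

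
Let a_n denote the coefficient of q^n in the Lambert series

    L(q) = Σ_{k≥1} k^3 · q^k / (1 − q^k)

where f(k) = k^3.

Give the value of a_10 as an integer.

n=10: 10·1 5·2 2·5 1·10  f→[1000+125+8+1]=1134

a_10 = 1134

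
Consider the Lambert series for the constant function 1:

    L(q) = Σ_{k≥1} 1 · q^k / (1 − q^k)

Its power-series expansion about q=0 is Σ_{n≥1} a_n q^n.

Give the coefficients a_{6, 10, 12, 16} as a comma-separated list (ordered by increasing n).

[q^6] f(1)=1,f(2)=1,f(3)=1,f(6)=1 ⇒ 4
d|10:{1,2,5,10}  Σf=1+1+1+1=4
d|12:{12,6,4,3,2,1}  Σf=1+1+1+1+1+1=6
[q^16] f(1)=1,f(2)=1,f(4)=1,f(8)=1,f(16)=1 ⇒ 5

4, 4, 6, 5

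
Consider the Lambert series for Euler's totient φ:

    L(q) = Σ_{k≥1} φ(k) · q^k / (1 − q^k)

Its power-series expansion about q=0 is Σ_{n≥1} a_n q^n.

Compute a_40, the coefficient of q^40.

[q^40] φ(1)=1,φ(2)=1,φ(4)=2,φ(5)=4,φ(8)=4,φ(10)=4,φ(20)=8,φ(40)=16 ⇒ 40

a_40 = 40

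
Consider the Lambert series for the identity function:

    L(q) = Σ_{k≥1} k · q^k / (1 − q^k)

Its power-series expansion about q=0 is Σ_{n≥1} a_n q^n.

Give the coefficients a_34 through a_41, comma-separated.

54, 48, 91, 38, 60, 56, 90, 42

n=34: 34·1 17·2 2·17 1·34  f→[34+17+2+1]=54
d|35:{1,5,7,35}  Σf=1+5+7+35=48
d|36:{1,2,3,4,6,9,12,18,36}  Σf=1+2+3+4+6+9+12+18+36=91
d|37:{1,37}  Σf=1+37=38
d|38:{1,2,19,38}  Σf=1+2+19+38=60
n=39: 39·1 13·3 3·13 1·39  f→[39+13+3+1]=56
n=40: 40·1 20·2 10·4 8·5 5·8 4·10 2·20 1·40  f→[40+20+10+8+5+4+2+1]=90
[q^41] f(1)=1,f(41)=41 ⇒ 42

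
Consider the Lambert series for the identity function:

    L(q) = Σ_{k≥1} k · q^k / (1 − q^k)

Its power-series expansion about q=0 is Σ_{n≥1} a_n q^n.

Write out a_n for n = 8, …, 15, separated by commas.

[q^8] f(1)=1,f(2)=2,f(4)=4,f(8)=8 ⇒ 15
n=9: 9·1 3·3 1·9  f→[9+3+1]=13
[q^10] f(1)=1,f(2)=2,f(5)=5,f(10)=10 ⇒ 18
d|11:{11,1}  Σf=11+1=12
q^12  k|12↦f(k): 1:1 2:2 3:3 4:4 6:6 12:12  a_12=28
n=13: 13·1 1·13  f→[13+1]=14
[q^14] f(14)=14,f(7)=7,f(2)=2,f(1)=1 ⇒ 24
d|15:{1,3,5,15}  Σf=1+3+5+15=24

15, 13, 18, 12, 28, 14, 24, 24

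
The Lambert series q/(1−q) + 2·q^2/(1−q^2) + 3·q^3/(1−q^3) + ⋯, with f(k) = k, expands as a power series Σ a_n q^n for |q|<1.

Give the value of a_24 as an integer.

a_24 = 60

q^24  k|24↦f(k): 24:24 12:12 8:8 6:6 4:4 3:3 2:2 1:1  a_24=60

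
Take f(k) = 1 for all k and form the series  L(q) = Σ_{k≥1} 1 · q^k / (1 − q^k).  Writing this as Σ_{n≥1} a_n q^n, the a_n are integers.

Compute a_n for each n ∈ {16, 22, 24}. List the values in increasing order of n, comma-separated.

d|16:{16,8,4,2,1}  Σf=1+1+1+1+1=5
n=22: 22·1 11·2 2·11 1·22  f→[1+1+1+1]=4
[q^24] f(1)=1,f(2)=1,f(3)=1,f(4)=1,f(6)=1,f(8)=1,f(12)=1,f(24)=1 ⇒ 8

5, 4, 8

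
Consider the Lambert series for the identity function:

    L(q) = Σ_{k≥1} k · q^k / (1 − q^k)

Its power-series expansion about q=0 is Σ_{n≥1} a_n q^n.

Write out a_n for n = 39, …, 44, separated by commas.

[q^39] f(1)=1,f(3)=3,f(13)=13,f(39)=39 ⇒ 56
d|40:{1,2,4,5,8,10,20,40}  Σf=1+2+4+5+8+10+20+40=90
q^41  k|41↦f(k): 1:1 41:41  a_41=42
[q^42] f(1)=1,f(2)=2,f(3)=3,f(6)=6,f(7)=7,f(14)=14,f(21)=21,f(42)=42 ⇒ 96
q^43  k|43↦f(k): 43:43 1:1  a_43=44
[q^44] f(1)=1,f(2)=2,f(4)=4,f(11)=11,f(22)=22,f(44)=44 ⇒ 84

56, 90, 42, 96, 44, 84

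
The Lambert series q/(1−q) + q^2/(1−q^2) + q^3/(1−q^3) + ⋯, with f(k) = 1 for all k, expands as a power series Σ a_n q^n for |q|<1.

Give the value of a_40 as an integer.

q^40  k|40↦f(k): 1:1 2:1 4:1 5:1 8:1 10:1 20:1 40:1  a_40=8

a_40 = 8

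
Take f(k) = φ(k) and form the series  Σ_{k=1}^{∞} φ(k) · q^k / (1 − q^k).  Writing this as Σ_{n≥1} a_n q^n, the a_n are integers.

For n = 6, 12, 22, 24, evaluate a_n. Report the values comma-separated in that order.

q^6  k|6↦φ(k): 6:2 3:2 2:1 1:1  a_6=6
n=12: 1·12 2·6 3·4 4·3 6·2 12·1  φ→[1+1+2+2+2+4]=12
q^22  k|22↦φ(k): 1:1 2:1 11:10 22:10  a_22=22
n=24: 24·1 12·2 8·3 6·4 4·6 3·8 2·12 1·24  φ→[8+4+4+2+2+2+1+1]=24

6, 12, 22, 24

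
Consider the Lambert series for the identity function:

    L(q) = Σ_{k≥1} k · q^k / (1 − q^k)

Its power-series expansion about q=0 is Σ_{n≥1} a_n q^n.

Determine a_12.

q^12  k|12↦f(k): 1:1 2:2 3:3 4:4 6:6 12:12  a_12=28

a_12 = 28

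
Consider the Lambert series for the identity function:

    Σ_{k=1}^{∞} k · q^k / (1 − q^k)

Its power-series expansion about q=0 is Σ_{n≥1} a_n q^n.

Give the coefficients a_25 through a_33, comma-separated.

[q^25] f(25)=25,f(5)=5,f(1)=1 ⇒ 31
q^26  k|26↦f(k): 1:1 2:2 13:13 26:26  a_26=42
[q^27] f(1)=1,f(3)=3,f(9)=9,f(27)=27 ⇒ 40
n=28: 1·28 2·14 4·7 7·4 14·2 28·1  f→[1+2+4+7+14+28]=56
d|29:{29,1}  Σf=29+1=30
q^30  k|30↦f(k): 1:1 2:2 3:3 5:5 6:6 10:10 15:15 30:30  a_30=72
d|31:{31,1}  Σf=31+1=32
q^32  k|32↦f(k): 32:32 16:16 8:8 4:4 2:2 1:1  a_32=63
q^33  k|33↦f(k): 33:33 11:11 3:3 1:1  a_33=48

31, 42, 40, 56, 30, 72, 32, 63, 48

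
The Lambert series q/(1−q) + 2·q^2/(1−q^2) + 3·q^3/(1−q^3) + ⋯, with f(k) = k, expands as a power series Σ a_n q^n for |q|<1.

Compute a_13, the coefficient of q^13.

a_13 = 14

n=13: 13·1 1·13  f→[13+1]=14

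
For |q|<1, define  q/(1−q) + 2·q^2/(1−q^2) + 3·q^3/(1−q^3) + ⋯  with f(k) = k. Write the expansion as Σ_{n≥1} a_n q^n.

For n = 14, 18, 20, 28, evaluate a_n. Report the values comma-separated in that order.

d|14:{1,2,7,14}  Σf=1+2+7+14=24
n=18: 1·18 2·9 3·6 6·3 9·2 18·1  f→[1+2+3+6+9+18]=39
q^20  k|20↦f(k): 20:20 10:10 5:5 4:4 2:2 1:1  a_20=42
n=28: 28·1 14·2 7·4 4·7 2·14 1·28  f→[28+14+7+4+2+1]=56

24, 39, 42, 56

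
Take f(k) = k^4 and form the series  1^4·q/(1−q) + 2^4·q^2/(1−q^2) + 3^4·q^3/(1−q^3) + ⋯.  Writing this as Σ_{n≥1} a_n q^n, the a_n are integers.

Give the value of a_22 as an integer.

a_22 = 248914

q^22  k|22↦f(k): 1:1 2:16 11:14641 22:234256  a_22=248914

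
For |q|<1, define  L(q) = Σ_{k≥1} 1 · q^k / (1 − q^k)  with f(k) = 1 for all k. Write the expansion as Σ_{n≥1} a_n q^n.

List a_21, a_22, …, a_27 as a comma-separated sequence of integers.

4, 4, 2, 8, 3, 4, 4

q^21  k|21↦f(k): 1:1 3:1 7:1 21:1  a_21=4
[q^22] f(1)=1,f(2)=1,f(11)=1,f(22)=1 ⇒ 4
q^23  k|23↦f(k): 1:1 23:1  a_23=2
d|24:{24,12,8,6,4,3,2,1}  Σf=1+1+1+1+1+1+1+1=8
d|25:{1,5,25}  Σf=1+1+1=3
q^26  k|26↦f(k): 1:1 2:1 13:1 26:1  a_26=4
d|27:{27,9,3,1}  Σf=1+1+1+1=4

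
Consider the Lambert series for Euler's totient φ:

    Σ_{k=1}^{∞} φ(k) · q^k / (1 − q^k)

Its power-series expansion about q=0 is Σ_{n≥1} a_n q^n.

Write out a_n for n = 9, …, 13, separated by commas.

q^9  k|9↦φ(k): 1:1 3:2 9:6  a_9=9
[q^10] φ(1)=1,φ(2)=1,φ(5)=4,φ(10)=4 ⇒ 10
[q^11] φ(1)=1,φ(11)=10 ⇒ 11
n=12: 12·1 6·2 4·3 3·4 2·6 1·12  φ→[4+2+2+2+1+1]=12
n=13: 1·13 13·1  φ→[1+12]=13

9, 10, 11, 12, 13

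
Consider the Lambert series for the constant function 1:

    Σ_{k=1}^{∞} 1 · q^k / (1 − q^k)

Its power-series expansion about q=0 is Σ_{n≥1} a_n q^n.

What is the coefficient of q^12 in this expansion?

a_12 = 6

[q^12] f(12)=1,f(6)=1,f(4)=1,f(3)=1,f(2)=1,f(1)=1 ⇒ 6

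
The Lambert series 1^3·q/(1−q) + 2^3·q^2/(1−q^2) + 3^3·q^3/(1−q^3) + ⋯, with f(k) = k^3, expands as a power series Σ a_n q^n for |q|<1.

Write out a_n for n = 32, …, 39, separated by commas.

q^32  k|32↦f(k): 1:1 2:8 4:64 8:512 16:4096 32:32768  a_32=37449
d|33:{33,11,3,1}  Σf=35937+1331+27+1=37296
q^34  k|34↦f(k): 1:1 2:8 17:4913 34:39304  a_34=44226
q^35  k|35↦f(k): 35:42875 7:343 5:125 1:1  a_35=43344
[q^36] f(1)=1,f(2)=8,f(3)=27,f(4)=64,f(6)=216,f(9)=729,f(12)=1728,f(18)=5832,f(36)=46656 ⇒ 55261
d|37:{37,1}  Σf=50653+1=50654
q^38  k|38↦f(k): 1:1 2:8 19:6859 38:54872  a_38=61740
n=39: 1·39 3·13 13·3 39·1  f→[1+27+2197+59319]=61544

37449, 37296, 44226, 43344, 55261, 50654, 61740, 61544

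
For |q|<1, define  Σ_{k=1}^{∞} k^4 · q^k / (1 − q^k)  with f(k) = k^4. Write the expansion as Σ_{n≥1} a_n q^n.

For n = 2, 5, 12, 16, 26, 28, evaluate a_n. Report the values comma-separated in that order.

17, 626, 22386, 69905, 485554, 655746

[q^2] f(1)=1,f(2)=16 ⇒ 17
q^5  k|5↦f(k): 1:1 5:625  a_5=626
d|12:{1,2,3,4,6,12}  Σf=1+16+81+256+1296+20736=22386
[q^16] f(16)=65536,f(8)=4096,f(4)=256,f(2)=16,f(1)=1 ⇒ 69905
q^26  k|26↦f(k): 1:1 2:16 13:28561 26:456976  a_26=485554
n=28: 28·1 14·2 7·4 4·7 2·14 1·28  f→[614656+38416+2401+256+16+1]=655746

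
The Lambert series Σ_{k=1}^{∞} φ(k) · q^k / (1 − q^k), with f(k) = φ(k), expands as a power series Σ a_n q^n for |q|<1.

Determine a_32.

q^32  k|32↦φ(k): 32:16 16:8 8:4 4:2 2:1 1:1  a_32=32

a_32 = 32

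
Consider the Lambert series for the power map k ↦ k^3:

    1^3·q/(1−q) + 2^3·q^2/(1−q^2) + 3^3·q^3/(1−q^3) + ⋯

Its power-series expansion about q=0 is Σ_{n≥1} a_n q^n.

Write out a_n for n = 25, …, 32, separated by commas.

q^25  k|25↦f(k): 1:1 5:125 25:15625  a_25=15751
q^26  k|26↦f(k): 1:1 2:8 13:2197 26:17576  a_26=19782
q^27  k|27↦f(k): 27:19683 9:729 3:27 1:1  a_27=20440
d|28:{1,2,4,7,14,28}  Σf=1+8+64+343+2744+21952=25112
d|29:{29,1}  Σf=24389+1=24390
[q^30] f(30)=27000,f(15)=3375,f(10)=1000,f(6)=216,f(5)=125,f(3)=27,f(2)=8,f(1)=1 ⇒ 31752
[q^31] f(31)=29791,f(1)=1 ⇒ 29792
[q^32] f(32)=32768,f(16)=4096,f(8)=512,f(4)=64,f(2)=8,f(1)=1 ⇒ 37449

15751, 19782, 20440, 25112, 24390, 31752, 29792, 37449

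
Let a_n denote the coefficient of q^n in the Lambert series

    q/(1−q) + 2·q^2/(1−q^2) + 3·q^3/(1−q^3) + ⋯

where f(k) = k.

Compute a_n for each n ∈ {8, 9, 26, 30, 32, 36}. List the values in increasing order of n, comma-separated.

d|8:{1,2,4,8}  Σf=1+2+4+8=15
q^9  k|9↦f(k): 1:1 3:3 9:9  a_9=13
[q^26] f(26)=26,f(13)=13,f(2)=2,f(1)=1 ⇒ 42
[q^30] f(30)=30,f(15)=15,f(10)=10,f(6)=6,f(5)=5,f(3)=3,f(2)=2,f(1)=1 ⇒ 72
n=32: 1·32 2·16 4·8 8·4 16·2 32·1  f→[1+2+4+8+16+32]=63
q^36  k|36↦f(k): 1:1 2:2 3:3 4:4 6:6 9:9 12:12 18:18 36:36  a_36=91

15, 13, 42, 72, 63, 91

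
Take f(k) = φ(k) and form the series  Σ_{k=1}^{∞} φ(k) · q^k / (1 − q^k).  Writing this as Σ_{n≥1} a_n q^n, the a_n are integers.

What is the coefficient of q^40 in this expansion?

d|40:{40,20,10,8,5,4,2,1}  Σφ=16+8+4+4+4+2+1+1=40

a_40 = 40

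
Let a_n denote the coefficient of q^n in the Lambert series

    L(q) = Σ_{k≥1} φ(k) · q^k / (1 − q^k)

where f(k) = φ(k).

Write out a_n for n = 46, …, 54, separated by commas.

n=46: 46·1 23·2 2·23 1·46  φ→[22+22+1+1]=46
q^47  k|47↦φ(k): 1:1 47:46  a_47=47
[q^48] φ(1)=1,φ(2)=1,φ(3)=2,φ(4)=2,φ(6)=2,φ(8)=4,φ(12)=4,φ(16)=8,φ(24)=8,φ(48)=16 ⇒ 48
[q^49] φ(1)=1,φ(7)=6,φ(49)=42 ⇒ 49
n=50: 1·50 2·25 5·10 10·5 25·2 50·1  φ→[1+1+4+4+20+20]=50
n=51: 1·51 3·17 17·3 51·1  φ→[1+2+16+32]=51
d|52:{52,26,13,4,2,1}  Σφ=24+12+12+2+1+1=52
[q^53] φ(53)=52,φ(1)=1 ⇒ 53
q^54  k|54↦φ(k): 1:1 2:1 3:2 6:2 9:6 18:6 27:18 54:18  a_54=54

46, 47, 48, 49, 50, 51, 52, 53, 54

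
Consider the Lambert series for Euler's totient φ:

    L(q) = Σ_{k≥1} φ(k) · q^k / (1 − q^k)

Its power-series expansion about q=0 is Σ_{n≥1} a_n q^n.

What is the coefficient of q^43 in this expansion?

[q^43] φ(1)=1,φ(43)=42 ⇒ 43

a_43 = 43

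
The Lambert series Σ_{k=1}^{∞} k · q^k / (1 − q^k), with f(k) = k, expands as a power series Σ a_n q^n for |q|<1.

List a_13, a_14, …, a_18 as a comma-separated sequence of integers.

n=13: 1·13 13·1  f→[1+13]=14
[q^14] f(14)=14,f(7)=7,f(2)=2,f(1)=1 ⇒ 24
q^15  k|15↦f(k): 15:15 5:5 3:3 1:1  a_15=24
d|16:{16,8,4,2,1}  Σf=16+8+4+2+1=31
d|17:{17,1}  Σf=17+1=18
[q^18] f(18)=18,f(9)=9,f(6)=6,f(3)=3,f(2)=2,f(1)=1 ⇒ 39

14, 24, 24, 31, 18, 39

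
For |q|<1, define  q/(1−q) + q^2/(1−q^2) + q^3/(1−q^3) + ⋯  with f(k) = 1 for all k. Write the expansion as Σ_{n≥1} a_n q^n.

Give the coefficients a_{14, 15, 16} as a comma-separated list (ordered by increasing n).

q^14  k|14↦f(k): 14:1 7:1 2:1 1:1  a_14=4
[q^15] f(15)=1,f(5)=1,f(3)=1,f(1)=1 ⇒ 4
[q^16] f(16)=1,f(8)=1,f(4)=1,f(2)=1,f(1)=1 ⇒ 5

4, 4, 5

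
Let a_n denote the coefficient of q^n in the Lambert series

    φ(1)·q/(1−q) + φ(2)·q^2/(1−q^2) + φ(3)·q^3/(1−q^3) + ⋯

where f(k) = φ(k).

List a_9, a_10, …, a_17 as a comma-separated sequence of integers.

[q^9] φ(1)=1,φ(3)=2,φ(9)=6 ⇒ 9
q^10  k|10↦φ(k): 1:1 2:1 5:4 10:4  a_10=10
d|11:{1,11}  Σφ=1+10=11
q^12  k|12↦φ(k): 12:4 6:2 4:2 3:2 2:1 1:1  a_12=12
q^13  k|13↦φ(k): 1:1 13:12  a_13=13
[q^14] φ(1)=1,φ(2)=1,φ(7)=6,φ(14)=6 ⇒ 14
q^15  k|15↦φ(k): 1:1 3:2 5:4 15:8  a_15=15
d|16:{1,2,4,8,16}  Σφ=1+1+2+4+8=16
q^17  k|17↦φ(k): 1:1 17:16  a_17=17

9, 10, 11, 12, 13, 14, 15, 16, 17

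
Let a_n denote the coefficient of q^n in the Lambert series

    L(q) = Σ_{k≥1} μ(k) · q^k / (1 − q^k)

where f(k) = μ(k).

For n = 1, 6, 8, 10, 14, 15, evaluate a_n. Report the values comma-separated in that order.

n=1: 1·1  μ→[1]=1
n=6: 6·1 3·2 2·3 1·6  μ→[1+(-1)+(-1)+1]=0
d|8:{8,4,2,1}  Σμ=0+0+(-1)+1=0
d|10:{10,5,2,1}  Σμ=1+(-1)+(-1)+1=0
q^14  k|14↦μ(k): 1:1 2:-1 7:-1 14:1  a_14=0
q^15  k|15↦μ(k): 15:1 5:-1 3:-1 1:1  a_15=0

1, 0, 0, 0, 0, 0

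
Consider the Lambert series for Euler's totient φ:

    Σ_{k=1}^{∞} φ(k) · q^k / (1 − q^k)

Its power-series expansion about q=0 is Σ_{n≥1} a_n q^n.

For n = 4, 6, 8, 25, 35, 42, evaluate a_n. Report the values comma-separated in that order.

[q^4] φ(4)=2,φ(2)=1,φ(1)=1 ⇒ 4
n=6: 6·1 3·2 2·3 1·6  φ→[2+2+1+1]=6
[q^8] φ(8)=4,φ(4)=2,φ(2)=1,φ(1)=1 ⇒ 8
q^25  k|25↦φ(k): 1:1 5:4 25:20  a_25=25
n=35: 1·35 5·7 7·5 35·1  φ→[1+4+6+24]=35
d|42:{42,21,14,7,6,3,2,1}  Σφ=12+12+6+6+2+2+1+1=42

4, 6, 8, 25, 35, 42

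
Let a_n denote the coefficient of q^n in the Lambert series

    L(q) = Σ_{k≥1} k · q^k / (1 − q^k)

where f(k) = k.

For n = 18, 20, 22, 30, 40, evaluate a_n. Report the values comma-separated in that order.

q^18  k|18↦f(k): 1:1 2:2 3:3 6:6 9:9 18:18  a_18=39
n=20: 1·20 2·10 4·5 5·4 10·2 20·1  f→[1+2+4+5+10+20]=42
n=22: 1·22 2·11 11·2 22·1  f→[1+2+11+22]=36
[q^30] f(30)=30,f(15)=15,f(10)=10,f(6)=6,f(5)=5,f(3)=3,f(2)=2,f(1)=1 ⇒ 72
d|40:{40,20,10,8,5,4,2,1}  Σf=40+20+10+8+5+4+2+1=90

39, 42, 36, 72, 90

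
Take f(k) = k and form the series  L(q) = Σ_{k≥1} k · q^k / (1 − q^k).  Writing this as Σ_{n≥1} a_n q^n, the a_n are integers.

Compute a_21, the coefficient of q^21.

n=21: 1·21 3·7 7·3 21·1  f→[1+3+7+21]=32

a_21 = 32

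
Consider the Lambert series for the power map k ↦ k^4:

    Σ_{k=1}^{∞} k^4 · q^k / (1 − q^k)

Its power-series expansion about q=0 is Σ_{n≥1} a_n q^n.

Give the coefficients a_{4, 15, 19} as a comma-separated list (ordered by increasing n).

273, 51332, 130322

n=4: 4·1 2·2 1·4  f→[256+16+1]=273
d|15:{15,5,3,1}  Σf=50625+625+81+1=51332
n=19: 19·1 1·19  f→[130321+1]=130322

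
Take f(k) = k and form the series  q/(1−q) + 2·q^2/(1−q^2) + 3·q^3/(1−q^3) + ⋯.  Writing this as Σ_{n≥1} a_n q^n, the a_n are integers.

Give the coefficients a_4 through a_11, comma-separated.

7, 6, 12, 8, 15, 13, 18, 12

d|4:{1,2,4}  Σf=1+2+4=7
d|5:{1,5}  Σf=1+5=6
d|6:{6,3,2,1}  Σf=6+3+2+1=12
[q^7] f(7)=7,f(1)=1 ⇒ 8
n=8: 1·8 2·4 4·2 8·1  f→[1+2+4+8]=15
[q^9] f(9)=9,f(3)=3,f(1)=1 ⇒ 13
q^10  k|10↦f(k): 10:10 5:5 2:2 1:1  a_10=18
d|11:{1,11}  Σf=1+11=12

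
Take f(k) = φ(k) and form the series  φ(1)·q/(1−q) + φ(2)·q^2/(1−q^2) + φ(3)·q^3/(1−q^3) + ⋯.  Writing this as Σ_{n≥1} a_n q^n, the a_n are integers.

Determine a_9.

n=9: 1·9 3·3 9·1  φ→[1+2+6]=9

a_9 = 9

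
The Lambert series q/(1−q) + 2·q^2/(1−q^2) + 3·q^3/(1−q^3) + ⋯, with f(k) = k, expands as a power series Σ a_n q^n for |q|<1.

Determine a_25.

a_25 = 31

q^25  k|25↦f(k): 25:25 5:5 1:1  a_25=31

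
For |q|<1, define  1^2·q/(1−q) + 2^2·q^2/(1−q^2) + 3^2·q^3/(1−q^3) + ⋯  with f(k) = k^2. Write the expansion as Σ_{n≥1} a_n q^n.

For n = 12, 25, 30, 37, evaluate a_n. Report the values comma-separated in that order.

210, 651, 1300, 1370

q^12  k|12↦f(k): 12:144 6:36 4:16 3:9 2:4 1:1  a_12=210
d|25:{25,5,1}  Σf=625+25+1=651
q^30  k|30↦f(k): 1:1 2:4 3:9 5:25 6:36 10:100 15:225 30:900  a_30=1300
[q^37] f(37)=1369,f(1)=1 ⇒ 1370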